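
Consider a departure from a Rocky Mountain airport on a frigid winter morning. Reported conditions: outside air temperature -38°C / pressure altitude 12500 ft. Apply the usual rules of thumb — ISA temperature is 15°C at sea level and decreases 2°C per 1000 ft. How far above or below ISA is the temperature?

ISA-28°C

ISA temperature at 12500 ft = 15 − 2 × (12500/1000) = -10°C.
Deviation = OAT − ISA = -38 − (-10) = -28°C.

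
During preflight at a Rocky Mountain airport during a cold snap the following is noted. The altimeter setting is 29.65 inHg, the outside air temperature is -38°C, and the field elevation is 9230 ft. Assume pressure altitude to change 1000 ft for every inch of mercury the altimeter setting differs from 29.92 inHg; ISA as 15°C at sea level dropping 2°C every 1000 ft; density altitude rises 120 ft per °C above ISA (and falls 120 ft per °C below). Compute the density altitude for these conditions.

5420 ft

Pressure altitude = 9230 + (29.92 − 29.65) × 1000 = 9230 + (+270) = 9500 ft.
ISA temperature at 9500 ft = 15 − 2 × (9500/1000) = -4°C.
ISA deviation = -38 − (-4) = -34°C.
Density altitude = 9500 + 120 × (-34) = 5420 ft.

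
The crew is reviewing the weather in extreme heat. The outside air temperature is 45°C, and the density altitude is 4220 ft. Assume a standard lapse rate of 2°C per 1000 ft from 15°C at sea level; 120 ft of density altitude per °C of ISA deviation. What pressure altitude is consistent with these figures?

DA = PA + 120 × (OAT − (15 − 2·PA/1000)) = PA + 120·OAT − 1800 + 0.24·PA = 1.24·PA + 120·OAT − 1800.
So 1.24·PA = 4220 − 120 × 45 + 1800 = 620.
PA = 620 / 1.24 = 500 ft.

500 ft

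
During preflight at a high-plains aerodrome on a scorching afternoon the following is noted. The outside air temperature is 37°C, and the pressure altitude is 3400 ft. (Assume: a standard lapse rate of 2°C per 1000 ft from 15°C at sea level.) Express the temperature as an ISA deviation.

ISA+28.8°C

ISA temperature at 3400 ft = 15 − 2 × (3400/1000) = 8.2°C.
Deviation = OAT − ISA = 37 − 8.2 = +28.8°C.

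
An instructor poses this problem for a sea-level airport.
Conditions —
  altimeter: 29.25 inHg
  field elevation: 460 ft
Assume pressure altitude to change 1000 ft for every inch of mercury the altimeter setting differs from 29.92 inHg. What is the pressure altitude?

Pressure correction = (29.92 − 29.25) × 1000 = +670 ft.
Pressure altitude = 460 + (+670) = 1130 ft.

1130 ft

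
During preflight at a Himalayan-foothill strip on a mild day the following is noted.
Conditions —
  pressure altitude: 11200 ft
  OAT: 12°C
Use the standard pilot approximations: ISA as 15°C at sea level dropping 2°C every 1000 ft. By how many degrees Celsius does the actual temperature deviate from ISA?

ISA temperature at 11200 ft = 15 − 2 × (11200/1000) = -7.4°C.
Deviation = OAT − ISA = 12 − (-7.4) = +19.4°C.

ISA+19.4°C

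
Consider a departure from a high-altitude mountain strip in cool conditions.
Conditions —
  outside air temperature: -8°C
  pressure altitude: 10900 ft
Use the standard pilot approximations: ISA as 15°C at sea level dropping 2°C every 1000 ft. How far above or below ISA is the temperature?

ISA-1.2°C

ISA temperature at 10900 ft = 15 − 2 × (10900/1000) = -6.8°C.
Deviation = OAT − ISA = -8 − (-6.8) = -1.2°C.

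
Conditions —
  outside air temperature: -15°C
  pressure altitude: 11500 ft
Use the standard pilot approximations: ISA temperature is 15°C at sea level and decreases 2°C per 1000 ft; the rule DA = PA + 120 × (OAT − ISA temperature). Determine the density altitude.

ISA temperature at 11500 ft = 15 − 2 × (11500/1000) = -8°C.
ISA deviation = -15 − (-8) = -7°C.
Density altitude = 11500 + 120 × (-7) = 11500 + (-840) = 10660 ft.

10660 ft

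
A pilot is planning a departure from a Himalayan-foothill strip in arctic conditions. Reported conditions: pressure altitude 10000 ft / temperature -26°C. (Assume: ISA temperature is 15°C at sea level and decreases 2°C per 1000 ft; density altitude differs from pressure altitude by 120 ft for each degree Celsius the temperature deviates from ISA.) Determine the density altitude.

7480 ft

ISA temperature at 10000 ft = 15 − 2 × (10000/1000) = -5°C.
ISA deviation = -26 − (-5) = -21°C.
Density altitude = 10000 + 120 × (-21) = 10000 + (-2520) = 7480 ft.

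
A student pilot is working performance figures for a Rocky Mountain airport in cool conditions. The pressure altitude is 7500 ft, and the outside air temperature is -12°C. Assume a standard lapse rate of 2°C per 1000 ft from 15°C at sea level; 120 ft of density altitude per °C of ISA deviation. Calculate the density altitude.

6060 ft

ISA temperature at 7500 ft = 15 − 2 × (7500/1000) = 0°C.
ISA deviation = -12 − 0 = -12°C.
Density altitude = 7500 + 120 × (-12) = 7500 + (-1440) = 6060 ft.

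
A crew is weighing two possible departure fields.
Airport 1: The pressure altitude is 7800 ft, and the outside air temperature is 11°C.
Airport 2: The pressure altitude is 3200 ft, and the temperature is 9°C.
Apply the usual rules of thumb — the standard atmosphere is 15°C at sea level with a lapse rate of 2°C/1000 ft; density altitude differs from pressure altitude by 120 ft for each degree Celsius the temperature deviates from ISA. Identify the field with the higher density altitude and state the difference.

Airport 1: ISA temp = -0.6°C, deviation +11.6°C, DA = 7800 + 120 × 11.6 = 9192 ft.
Airport 2: ISA temp = 8.6°C, deviation +0.4°C, DA = 3200 + 120 × 0.4 = 3248 ft.
Airport 1 is higher by 9192 − 3248 = 5944 ft.

Airport 1 by 5944 ft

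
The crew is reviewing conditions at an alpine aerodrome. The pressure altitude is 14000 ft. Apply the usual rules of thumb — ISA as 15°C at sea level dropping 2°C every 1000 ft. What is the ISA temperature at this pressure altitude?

-13°C

ISA temperature = 15 − 2 × (14000/1000) = 15 − 28 = -13°C.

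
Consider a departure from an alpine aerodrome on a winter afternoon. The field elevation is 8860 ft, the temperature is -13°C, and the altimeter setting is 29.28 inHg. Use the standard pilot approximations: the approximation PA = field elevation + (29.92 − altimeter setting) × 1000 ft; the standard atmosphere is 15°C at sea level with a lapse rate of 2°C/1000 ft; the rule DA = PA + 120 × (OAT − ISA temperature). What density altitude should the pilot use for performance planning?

Pressure altitude = 8860 + (29.92 − 29.28) × 1000 = 8860 + (+640) = 9500 ft.
ISA temperature at 9500 ft = 15 − 2 × (9500/1000) = -4°C.
ISA deviation = -13 − (-4) = -9°C.
Density altitude = 9500 + 120 × (-9) = 8420 ft.

8420 ft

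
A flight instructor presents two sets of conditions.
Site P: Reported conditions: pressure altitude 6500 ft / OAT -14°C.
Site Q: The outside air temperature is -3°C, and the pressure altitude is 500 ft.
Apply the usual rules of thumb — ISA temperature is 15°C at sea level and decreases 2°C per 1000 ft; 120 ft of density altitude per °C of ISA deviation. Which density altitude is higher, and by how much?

Site P by 6120 ft

Site P: ISA temp = 2°C, deviation -16°C, DA = 6500 + 120 × (-16) = 4580 ft.
Site Q: ISA temp = 14°C, deviation -17°C, DA = 500 + 120 × (-17) = -1540 ft.
Site P is higher by 4580 − (-1540) = 6120 ft.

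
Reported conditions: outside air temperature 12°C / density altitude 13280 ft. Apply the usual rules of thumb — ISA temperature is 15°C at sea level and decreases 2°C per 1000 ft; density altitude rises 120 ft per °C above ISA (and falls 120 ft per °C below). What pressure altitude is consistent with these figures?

DA = PA + 120 × (OAT − (15 − 2·PA/1000)) = PA + 120·OAT − 1800 + 0.24·PA = 1.24·PA + 120·OAT − 1800.
So 1.24·PA = 13280 − 120 × 12 + 1800 = 13640.
PA = 13640 / 1.24 = 11000 ft.

11000 ft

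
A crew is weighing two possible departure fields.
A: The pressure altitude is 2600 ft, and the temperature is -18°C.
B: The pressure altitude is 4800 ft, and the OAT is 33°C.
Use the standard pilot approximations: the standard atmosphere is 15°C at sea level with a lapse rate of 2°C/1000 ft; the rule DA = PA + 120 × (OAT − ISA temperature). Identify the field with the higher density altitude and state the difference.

A: ISA temp = 9.8°C, deviation -27.8°C, DA = 2600 + 120 × (-27.8) = -736 ft.
B: ISA temp = 5.4°C, deviation +27.6°C, DA = 4800 + 120 × 27.6 = 8112 ft.
B is higher by 8112 − (-736) = 8848 ft.

B by 8848 ft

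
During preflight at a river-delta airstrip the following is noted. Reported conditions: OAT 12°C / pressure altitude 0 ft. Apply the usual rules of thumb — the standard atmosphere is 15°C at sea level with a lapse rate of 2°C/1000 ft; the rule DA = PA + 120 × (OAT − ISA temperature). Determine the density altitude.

-360 ft

ISA temperature at 0 ft = 15 − 2 × (0/1000) = 15°C.
ISA deviation = 12 − 15 = -3°C.
Density altitude = 0 + 120 × (-3) = 0 + (-360) = -360 ft.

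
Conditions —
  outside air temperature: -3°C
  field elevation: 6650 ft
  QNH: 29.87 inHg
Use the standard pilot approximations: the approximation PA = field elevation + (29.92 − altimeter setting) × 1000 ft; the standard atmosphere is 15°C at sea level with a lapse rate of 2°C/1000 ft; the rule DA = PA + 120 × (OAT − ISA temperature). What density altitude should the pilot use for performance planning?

Pressure altitude = 6650 + (29.92 − 29.87) × 1000 = 6650 + (+50) = 6700 ft.
ISA temperature at 6700 ft = 15 − 2 × (6700/1000) = 1.6°C.
ISA deviation = -3 − 1.6 = -4.6°C.
Density altitude = 6700 + 120 × (-4.6) = 6148 ft.

6148 ft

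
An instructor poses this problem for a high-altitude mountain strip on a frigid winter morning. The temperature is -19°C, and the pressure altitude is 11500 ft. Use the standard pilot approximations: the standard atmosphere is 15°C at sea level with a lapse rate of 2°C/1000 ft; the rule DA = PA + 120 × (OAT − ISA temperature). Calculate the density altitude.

10180 ft

ISA temperature at 11500 ft = 15 − 2 × (11500/1000) = -8°C.
ISA deviation = -19 − (-8) = -11°C.
Density altitude = 11500 + 120 × (-11) = 11500 + (-1320) = 10180 ft.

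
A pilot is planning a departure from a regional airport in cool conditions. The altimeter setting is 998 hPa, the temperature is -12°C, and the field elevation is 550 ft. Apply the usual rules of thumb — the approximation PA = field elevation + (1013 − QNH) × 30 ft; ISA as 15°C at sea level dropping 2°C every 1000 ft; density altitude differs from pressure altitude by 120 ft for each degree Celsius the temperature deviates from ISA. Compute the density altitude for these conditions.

Pressure altitude = 550 + (1013 − 998) × 30 = 550 + (+450) = 1000 ft.
ISA temperature at 1000 ft = 15 − 2 × (1000/1000) = 13°C.
ISA deviation = -12 − 13 = -25°C.
Density altitude = 1000 + 120 × (-25) = -2000 ft.

-2000 ft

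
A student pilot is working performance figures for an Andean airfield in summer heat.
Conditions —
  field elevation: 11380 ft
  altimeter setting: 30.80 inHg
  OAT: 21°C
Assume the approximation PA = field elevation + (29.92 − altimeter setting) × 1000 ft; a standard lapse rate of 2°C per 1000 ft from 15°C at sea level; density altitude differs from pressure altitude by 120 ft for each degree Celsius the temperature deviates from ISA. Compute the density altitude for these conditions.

Pressure altitude = 11380 + (29.92 − 30.80) × 1000 = 11380 + (-880) = 10500 ft.
ISA temperature at 10500 ft = 15 − 2 × (10500/1000) = -6°C.
ISA deviation = 21 − (-6) = +27°C.
Density altitude = 10500 + 120 × (27) = 13740 ft.

13740 ft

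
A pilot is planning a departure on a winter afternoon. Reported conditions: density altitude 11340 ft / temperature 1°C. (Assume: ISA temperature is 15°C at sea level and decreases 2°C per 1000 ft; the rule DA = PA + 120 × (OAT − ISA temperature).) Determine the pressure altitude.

DA = PA + 120 × (OAT − (15 − 2·PA/1000)) = PA + 120·OAT − 1800 + 0.24·PA = 1.24·PA + 120·OAT − 1800.
So 1.24·PA = 11340 − 120 × 1 + 1800 = 13020.
PA = 13020 / 1.24 = 10500 ft.

10500 ft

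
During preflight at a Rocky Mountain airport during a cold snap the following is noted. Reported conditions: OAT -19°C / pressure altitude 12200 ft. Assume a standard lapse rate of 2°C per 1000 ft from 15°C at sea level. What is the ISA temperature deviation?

ISA-9.6°C

ISA temperature at 12200 ft = 15 − 2 × (12200/1000) = -9.4°C.
Deviation = OAT − ISA = -19 − (-9.4) = -9.6°C.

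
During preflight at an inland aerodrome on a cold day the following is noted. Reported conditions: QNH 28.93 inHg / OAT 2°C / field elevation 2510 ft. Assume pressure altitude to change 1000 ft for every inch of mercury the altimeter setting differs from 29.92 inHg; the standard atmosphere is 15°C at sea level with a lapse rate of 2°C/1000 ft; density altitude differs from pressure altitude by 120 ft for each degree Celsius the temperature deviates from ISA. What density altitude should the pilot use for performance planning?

2780 ft

Pressure altitude = 2510 + (29.92 − 28.93) × 1000 = 2510 + (+990) = 3500 ft.
ISA temperature at 3500 ft = 15 − 2 × (3500/1000) = 8°C.
ISA deviation = 2 − 8 = -6°C.
Density altitude = 3500 + 120 × (-6) = 2780 ft.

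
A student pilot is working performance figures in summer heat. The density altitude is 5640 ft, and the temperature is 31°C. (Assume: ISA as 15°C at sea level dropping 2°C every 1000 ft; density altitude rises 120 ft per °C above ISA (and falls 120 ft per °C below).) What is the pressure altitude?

3000 ft

DA = PA + 120 × (OAT − (15 − 2·PA/1000)) = PA + 120·OAT − 1800 + 0.24·PA = 1.24·PA + 120·OAT − 1800.
So 1.24·PA = 5640 − 120 × 31 + 1800 = 3720.
PA = 3720 / 1.24 = 3000 ft.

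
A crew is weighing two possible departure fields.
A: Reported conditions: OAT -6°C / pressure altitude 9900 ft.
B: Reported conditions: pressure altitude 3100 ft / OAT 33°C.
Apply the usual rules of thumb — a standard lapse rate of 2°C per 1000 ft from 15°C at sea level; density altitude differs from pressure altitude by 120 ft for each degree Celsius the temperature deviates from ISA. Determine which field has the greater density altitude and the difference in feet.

A: ISA temp = -4.8°C, deviation -1.2°C, DA = 9900 + 120 × (-1.2) = 9756 ft.
B: ISA temp = 8.8°C, deviation +24.2°C, DA = 3100 + 120 × 24.2 = 6004 ft.
A is higher by 9756 − 6004 = 3752 ft.

A by 3752 ft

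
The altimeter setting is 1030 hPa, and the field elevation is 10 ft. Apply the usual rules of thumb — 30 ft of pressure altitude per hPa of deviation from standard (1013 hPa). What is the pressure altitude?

Pressure correction = (1013 − 1030) × 30 = -510 ft.
Pressure altitude = 10 + (-510) = -500 ft.

-500 ft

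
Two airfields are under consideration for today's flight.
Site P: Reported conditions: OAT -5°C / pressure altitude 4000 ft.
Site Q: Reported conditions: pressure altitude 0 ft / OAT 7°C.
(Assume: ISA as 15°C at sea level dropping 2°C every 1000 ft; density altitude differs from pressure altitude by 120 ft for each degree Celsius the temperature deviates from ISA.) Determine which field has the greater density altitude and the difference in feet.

Site P by 3520 ft

Site P: ISA temp = 7°C, deviation -12°C, DA = 4000 + 120 × (-12) = 2560 ft.
Site Q: ISA temp = 15°C, deviation -8°C, DA = 0 + 120 × (-8) = -960 ft.
Site P is higher by 2560 − (-960) = 3520 ft.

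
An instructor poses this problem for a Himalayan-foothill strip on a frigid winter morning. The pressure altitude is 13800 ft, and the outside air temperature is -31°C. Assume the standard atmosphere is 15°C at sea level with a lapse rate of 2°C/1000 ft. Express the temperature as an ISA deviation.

ISA-18.4°C

ISA temperature at 13800 ft = 15 − 2 × (13800/1000) = -12.6°C.
Deviation = OAT − ISA = -31 − (-12.6) = -18.4°C.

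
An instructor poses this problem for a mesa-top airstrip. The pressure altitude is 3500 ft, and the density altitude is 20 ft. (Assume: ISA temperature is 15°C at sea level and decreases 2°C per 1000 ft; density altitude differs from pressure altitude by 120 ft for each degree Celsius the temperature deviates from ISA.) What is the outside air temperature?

-21°C

Density altitude − pressure altitude = 20 − 3500 = -3480 ft.
At 120 ft/°C that is an ISA deviation of -3480/120 = -29°C.
ISA temperature at 3500 ft = 15 − 2 × (3500/1000) = 8°C.
OAT = ISA + deviation = 8 + (-29) = -21°C.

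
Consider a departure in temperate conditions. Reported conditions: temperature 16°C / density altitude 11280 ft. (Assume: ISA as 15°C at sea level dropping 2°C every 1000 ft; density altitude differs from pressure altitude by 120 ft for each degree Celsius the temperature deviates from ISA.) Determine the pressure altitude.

9000 ft

DA = PA + 120 × (OAT − (15 − 2·PA/1000)) = PA + 120·OAT − 1800 + 0.24·PA = 1.24·PA + 120·OAT − 1800.
So 1.24·PA = 11280 − 120 × 16 + 1800 = 11160.
PA = 11160 / 1.24 = 9000 ft.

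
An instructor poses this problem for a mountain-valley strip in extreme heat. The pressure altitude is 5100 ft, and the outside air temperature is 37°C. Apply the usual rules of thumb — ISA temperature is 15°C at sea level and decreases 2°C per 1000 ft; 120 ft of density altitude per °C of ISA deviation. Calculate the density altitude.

ISA temperature at 5100 ft = 15 − 2 × (5100/1000) = 4.8°C.
ISA deviation = 37 − 4.8 = +32.2°C.
Density altitude = 5100 + 120 × (32.2) = 5100 + (+3864) = 8964 ft.

8964 ft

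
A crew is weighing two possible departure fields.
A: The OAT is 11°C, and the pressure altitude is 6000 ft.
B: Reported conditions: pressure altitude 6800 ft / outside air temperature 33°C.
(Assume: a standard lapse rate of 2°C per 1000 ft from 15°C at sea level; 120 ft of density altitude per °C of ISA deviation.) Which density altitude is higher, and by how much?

B by 3632 ft

A: ISA temp = 3°C, deviation +8°C, DA = 6000 + 120 × 8 = 6960 ft.
B: ISA temp = 1.4°C, deviation +31.6°C, DA = 6800 + 120 × 31.6 = 10592 ft.
B is higher by 10592 − 6960 = 3632 ft.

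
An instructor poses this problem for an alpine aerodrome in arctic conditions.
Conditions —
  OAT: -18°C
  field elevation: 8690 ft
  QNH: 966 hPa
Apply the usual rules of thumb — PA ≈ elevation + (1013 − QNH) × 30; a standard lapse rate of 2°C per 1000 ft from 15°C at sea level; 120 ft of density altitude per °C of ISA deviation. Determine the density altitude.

Pressure altitude = 8690 + (1013 − 966) × 30 = 8690 + (+1410) = 10100 ft.
ISA temperature at 10100 ft = 15 − 2 × (10100/1000) = -5.2°C.
ISA deviation = -18 − (-5.2) = -12.8°C.
Density altitude = 10100 + 120 × (-12.8) = 8564 ft.

8564 ft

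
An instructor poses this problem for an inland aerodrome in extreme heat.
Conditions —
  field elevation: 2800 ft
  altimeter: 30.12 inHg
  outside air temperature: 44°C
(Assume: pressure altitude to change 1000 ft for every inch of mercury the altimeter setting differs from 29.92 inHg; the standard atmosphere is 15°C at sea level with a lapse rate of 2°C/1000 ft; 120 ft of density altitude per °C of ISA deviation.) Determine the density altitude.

Pressure altitude = 2800 + (29.92 − 30.12) × 1000 = 2800 + (-200) = 2600 ft.
ISA temperature at 2600 ft = 15 − 2 × (2600/1000) = 9.8°C.
ISA deviation = 44 − 9.8 = +34.2°C.
Density altitude = 2600 + 120 × (34.2) = 6704 ft.

6704 ft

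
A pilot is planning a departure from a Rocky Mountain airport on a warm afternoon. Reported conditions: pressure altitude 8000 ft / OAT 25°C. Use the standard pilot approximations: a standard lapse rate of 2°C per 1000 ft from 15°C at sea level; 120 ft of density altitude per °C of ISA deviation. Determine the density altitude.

11120 ft

ISA temperature at 8000 ft = 15 − 2 × (8000/1000) = -1°C.
ISA deviation = 25 − (-1) = +26°C.
Density altitude = 8000 + 120 × (26) = 8000 + (+3120) = 11120 ft.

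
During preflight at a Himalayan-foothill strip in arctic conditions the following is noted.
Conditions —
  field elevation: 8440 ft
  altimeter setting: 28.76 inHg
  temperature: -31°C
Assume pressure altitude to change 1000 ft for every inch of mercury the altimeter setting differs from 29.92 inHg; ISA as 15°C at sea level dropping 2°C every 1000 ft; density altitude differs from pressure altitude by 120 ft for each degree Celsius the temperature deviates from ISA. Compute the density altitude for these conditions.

Pressure altitude = 8440 + (29.92 − 28.76) × 1000 = 8440 + (+1160) = 9600 ft.
ISA temperature at 9600 ft = 15 − 2 × (9600/1000) = -4.2°C.
ISA deviation = -31 − (-4.2) = -26.8°C.
Density altitude = 9600 + 120 × (-26.8) = 6384 ft.

6384 ft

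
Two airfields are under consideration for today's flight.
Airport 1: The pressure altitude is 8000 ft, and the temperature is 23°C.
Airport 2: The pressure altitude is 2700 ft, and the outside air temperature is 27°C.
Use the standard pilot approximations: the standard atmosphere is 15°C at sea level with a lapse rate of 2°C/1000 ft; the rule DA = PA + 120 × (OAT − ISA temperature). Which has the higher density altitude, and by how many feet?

Airport 1: ISA temp = -1°C, deviation +24°C, DA = 8000 + 120 × 24 = 10880 ft.
Airport 2: ISA temp = 9.6°C, deviation +17.4°C, DA = 2700 + 120 × 17.4 = 4788 ft.
Airport 1 is higher by 10880 − 4788 = 6092 ft.

Airport 1 by 6092 ft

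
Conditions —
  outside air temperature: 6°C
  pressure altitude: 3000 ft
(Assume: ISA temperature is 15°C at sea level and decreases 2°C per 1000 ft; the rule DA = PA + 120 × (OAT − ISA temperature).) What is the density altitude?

ISA temperature at 3000 ft = 15 − 2 × (3000/1000) = 9°C.
ISA deviation = 6 − 9 = -3°C.
Density altitude = 3000 + 120 × (-3) = 3000 + (-360) = 2640 ft.

2640 ft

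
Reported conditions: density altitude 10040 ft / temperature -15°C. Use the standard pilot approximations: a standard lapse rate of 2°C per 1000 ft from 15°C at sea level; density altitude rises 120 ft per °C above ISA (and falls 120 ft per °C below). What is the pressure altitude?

DA = PA + 120 × (OAT − (15 − 2·PA/1000)) = PA + 120·OAT − 1800 + 0.24·PA = 1.24·PA + 120·OAT − 1800.
So 1.24·PA = 10040 − 120 × (-15) + 1800 = 13640.
PA = 13640 / 1.24 = 11000 ft.

11000 ft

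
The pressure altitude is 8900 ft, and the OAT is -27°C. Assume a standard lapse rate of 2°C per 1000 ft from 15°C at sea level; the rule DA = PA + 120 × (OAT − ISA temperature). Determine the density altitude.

5996 ft

ISA temperature at 8900 ft = 15 − 2 × (8900/1000) = -2.8°C.
ISA deviation = -27 − (-2.8) = -24.2°C.
Density altitude = 8900 + 120 × (-24.2) = 8900 + (-2904) = 5996 ft.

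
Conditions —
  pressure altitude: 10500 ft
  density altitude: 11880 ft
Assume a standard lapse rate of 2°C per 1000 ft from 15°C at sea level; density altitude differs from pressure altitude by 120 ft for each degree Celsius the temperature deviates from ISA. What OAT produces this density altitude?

5.5°C

Density altitude − pressure altitude = 11880 − 10500 = +1380 ft.
At 120 ft/°C that is an ISA deviation of 1380/120 = +11.5°C.
ISA temperature at 10500 ft = 15 − 2 × (10500/1000) = -6°C.
OAT = ISA + deviation = -6 + (+11.5) = 5.5°C.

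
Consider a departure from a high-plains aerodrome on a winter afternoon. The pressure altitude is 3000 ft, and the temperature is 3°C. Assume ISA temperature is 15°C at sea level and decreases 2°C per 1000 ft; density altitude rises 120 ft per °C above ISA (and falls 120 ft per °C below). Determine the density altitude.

ISA temperature at 3000 ft = 15 − 2 × (3000/1000) = 9°C.
ISA deviation = 3 − 9 = -6°C.
Density altitude = 3000 + 120 × (-6) = 3000 + (-720) = 2280 ft.

2280 ft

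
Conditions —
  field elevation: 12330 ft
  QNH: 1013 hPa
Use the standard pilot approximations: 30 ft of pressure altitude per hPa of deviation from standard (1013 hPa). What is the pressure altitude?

12330 ft

Pressure correction = (1013 − 1013) × 30 = 0 ft.
Pressure altitude = 12330 + (0) = 12330 ft.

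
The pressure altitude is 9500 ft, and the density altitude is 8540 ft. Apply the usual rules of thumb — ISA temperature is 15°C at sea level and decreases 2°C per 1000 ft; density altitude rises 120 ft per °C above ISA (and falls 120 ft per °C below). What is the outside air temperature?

-12°C

Density altitude − pressure altitude = 8540 − 9500 = -960 ft.
At 120 ft/°C that is an ISA deviation of -960/120 = -8°C.
ISA temperature at 9500 ft = 15 − 2 × (9500/1000) = -4°C.
OAT = ISA + deviation = -4 + (-8) = -12°C.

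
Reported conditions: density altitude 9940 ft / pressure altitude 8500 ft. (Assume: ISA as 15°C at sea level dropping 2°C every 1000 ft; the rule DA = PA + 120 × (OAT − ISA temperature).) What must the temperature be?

10°C

Density altitude − pressure altitude = 9940 − 8500 = +1440 ft.
At 120 ft/°C that is an ISA deviation of 1440/120 = +12°C.
ISA temperature at 8500 ft = 15 − 2 × (8500/1000) = -2°C.
OAT = ISA + deviation = -2 + (+12) = 10°C.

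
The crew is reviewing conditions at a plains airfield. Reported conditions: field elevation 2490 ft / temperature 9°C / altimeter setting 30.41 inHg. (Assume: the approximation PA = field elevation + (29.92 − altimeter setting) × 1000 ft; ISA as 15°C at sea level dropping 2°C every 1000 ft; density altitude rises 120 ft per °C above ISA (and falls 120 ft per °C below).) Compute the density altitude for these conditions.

1760 ft

Pressure altitude = 2490 + (29.92 − 30.41) × 1000 = 2490 + (-490) = 2000 ft.
ISA temperature at 2000 ft = 15 − 2 × (2000/1000) = 11°C.
ISA deviation = 9 − 11 = -2°C.
Density altitude = 2000 + 120 × (-2) = 1760 ft.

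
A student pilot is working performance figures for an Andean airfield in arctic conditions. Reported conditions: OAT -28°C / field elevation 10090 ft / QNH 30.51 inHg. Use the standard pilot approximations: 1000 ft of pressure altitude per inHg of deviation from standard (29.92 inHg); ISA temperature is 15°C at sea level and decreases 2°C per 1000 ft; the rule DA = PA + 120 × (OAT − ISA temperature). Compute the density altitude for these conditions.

6620 ft

Pressure altitude = 10090 + (29.92 − 30.51) × 1000 = 10090 + (-590) = 9500 ft.
ISA temperature at 9500 ft = 15 − 2 × (9500/1000) = -4°C.
ISA deviation = -28 − (-4) = -24°C.
Density altitude = 9500 + 120 × (-24) = 6620 ft.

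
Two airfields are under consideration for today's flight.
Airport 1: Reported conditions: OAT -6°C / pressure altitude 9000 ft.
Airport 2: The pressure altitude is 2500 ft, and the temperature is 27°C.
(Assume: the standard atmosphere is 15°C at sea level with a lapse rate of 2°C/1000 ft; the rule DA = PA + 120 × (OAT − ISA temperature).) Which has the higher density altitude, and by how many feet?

Airport 1 by 4100 ft

Airport 1: ISA temp = -3°C, deviation -3°C, DA = 9000 + 120 × (-3) = 8640 ft.
Airport 2: ISA temp = 10°C, deviation +17°C, DA = 2500 + 120 × 17 = 4540 ft.
Airport 1 is higher by 8640 − 4540 = 4100 ft.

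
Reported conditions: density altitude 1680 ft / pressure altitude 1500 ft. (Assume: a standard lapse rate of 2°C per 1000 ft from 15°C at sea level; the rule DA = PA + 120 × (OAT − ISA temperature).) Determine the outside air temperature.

13.5°C

Density altitude − pressure altitude = 1680 − 1500 = +180 ft.
At 120 ft/°C that is an ISA deviation of 180/120 = +1.5°C.
ISA temperature at 1500 ft = 15 − 2 × (1500/1000) = 12°C.
OAT = ISA + deviation = 12 + (+1.5) = 13.5°C.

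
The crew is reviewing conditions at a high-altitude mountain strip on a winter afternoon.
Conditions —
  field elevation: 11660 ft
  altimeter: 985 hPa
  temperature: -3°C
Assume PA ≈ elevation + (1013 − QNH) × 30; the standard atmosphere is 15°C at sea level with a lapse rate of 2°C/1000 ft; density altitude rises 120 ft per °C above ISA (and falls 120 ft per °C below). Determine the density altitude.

Pressure altitude = 11660 + (1013 − 985) × 30 = 11660 + (+840) = 12500 ft.
ISA temperature at 12500 ft = 15 − 2 × (12500/1000) = -10°C.
ISA deviation = -3 − (-10) = +7°C.
Density altitude = 12500 + 120 × (7) = 13340 ft.

13340 ft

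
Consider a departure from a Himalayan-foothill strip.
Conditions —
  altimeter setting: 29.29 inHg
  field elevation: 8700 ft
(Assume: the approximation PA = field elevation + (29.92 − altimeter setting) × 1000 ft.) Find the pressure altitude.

Pressure correction = (29.92 − 29.29) × 1000 = +630 ft.
Pressure altitude = 8700 + (+630) = 9330 ft.

9330 ft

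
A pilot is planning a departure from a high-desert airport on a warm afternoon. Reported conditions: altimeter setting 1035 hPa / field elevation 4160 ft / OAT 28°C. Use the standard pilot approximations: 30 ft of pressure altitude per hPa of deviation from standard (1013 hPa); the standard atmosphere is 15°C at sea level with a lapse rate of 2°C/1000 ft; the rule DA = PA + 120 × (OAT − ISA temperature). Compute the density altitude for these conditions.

5900 ft

Pressure altitude = 4160 + (1013 − 1035) × 30 = 4160 + (-660) = 3500 ft.
ISA temperature at 3500 ft = 15 − 2 × (3500/1000) = 8°C.
ISA deviation = 28 − 8 = +20°C.
Density altitude = 3500 + 120 × (20) = 5900 ft.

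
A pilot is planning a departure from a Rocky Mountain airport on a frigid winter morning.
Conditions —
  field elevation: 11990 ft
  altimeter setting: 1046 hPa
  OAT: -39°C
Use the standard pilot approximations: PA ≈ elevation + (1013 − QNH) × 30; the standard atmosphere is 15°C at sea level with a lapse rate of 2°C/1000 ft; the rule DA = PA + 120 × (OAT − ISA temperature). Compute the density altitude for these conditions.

7160 ft

Pressure altitude = 11990 + (1013 − 1046) × 30 = 11990 + (-990) = 11000 ft.
ISA temperature at 11000 ft = 15 − 2 × (11000/1000) = -7°C.
ISA deviation = -39 − (-7) = -32°C.
Density altitude = 11000 + 120 × (-32) = 7160 ft.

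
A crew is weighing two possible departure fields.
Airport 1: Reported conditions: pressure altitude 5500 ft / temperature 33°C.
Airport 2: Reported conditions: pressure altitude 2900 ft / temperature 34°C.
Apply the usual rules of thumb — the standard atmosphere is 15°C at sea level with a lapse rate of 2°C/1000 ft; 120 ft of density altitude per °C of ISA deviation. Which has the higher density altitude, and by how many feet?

Airport 1 by 3104 ft

Airport 1: ISA temp = 4°C, deviation +29°C, DA = 5500 + 120 × 29 = 8980 ft.
Airport 2: ISA temp = 9.2°C, deviation +24.8°C, DA = 2900 + 120 × 24.8 = 5876 ft.
Airport 1 is higher by 8980 − 5876 = 3104 ft.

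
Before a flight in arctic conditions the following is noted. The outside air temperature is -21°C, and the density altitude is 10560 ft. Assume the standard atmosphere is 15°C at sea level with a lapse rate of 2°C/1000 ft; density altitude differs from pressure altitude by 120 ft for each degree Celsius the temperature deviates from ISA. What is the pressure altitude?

12000 ft

DA = PA + 120 × (OAT − (15 − 2·PA/1000)) = PA + 120·OAT − 1800 + 0.24·PA = 1.24·PA + 120·OAT − 1800.
So 1.24·PA = 10560 − 120 × (-21) + 1800 = 14880.
PA = 14880 / 1.24 = 12000 ft.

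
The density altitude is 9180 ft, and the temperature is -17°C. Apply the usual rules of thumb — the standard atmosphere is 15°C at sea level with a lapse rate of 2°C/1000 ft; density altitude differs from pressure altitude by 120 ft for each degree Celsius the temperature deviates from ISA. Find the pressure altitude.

10500 ft

DA = PA + 120 × (OAT − (15 − 2·PA/1000)) = PA + 120·OAT − 1800 + 0.24·PA = 1.24·PA + 120·OAT − 1800.
So 1.24·PA = 9180 − 120 × (-17) + 1800 = 13020.
PA = 13020 / 1.24 = 10500 ft.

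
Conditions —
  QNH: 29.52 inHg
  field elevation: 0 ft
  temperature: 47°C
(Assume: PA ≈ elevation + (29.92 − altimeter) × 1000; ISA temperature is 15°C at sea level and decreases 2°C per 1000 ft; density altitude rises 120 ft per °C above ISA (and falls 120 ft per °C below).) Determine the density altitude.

4336 ft

Pressure altitude = 0 + (29.92 − 29.52) × 1000 = 0 + (+400) = 400 ft.
ISA temperature at 400 ft = 15 − 2 × (400/1000) = 14.2°C.
ISA deviation = 47 − 14.2 = +32.8°C.
Density altitude = 400 + 120 × (32.8) = 4336 ft.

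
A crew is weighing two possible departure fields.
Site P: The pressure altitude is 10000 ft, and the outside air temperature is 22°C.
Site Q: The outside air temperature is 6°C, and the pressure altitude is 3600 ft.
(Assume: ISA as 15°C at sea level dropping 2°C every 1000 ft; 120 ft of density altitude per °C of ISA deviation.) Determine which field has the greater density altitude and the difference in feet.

Site P: ISA temp = -5°C, deviation +27°C, DA = 10000 + 120 × 27 = 13240 ft.
Site Q: ISA temp = 7.8°C, deviation -1.8°C, DA = 3600 + 120 × (-1.8) = 3384 ft.
Site P is higher by 13240 − 3384 = 9856 ft.

Site P by 9856 ft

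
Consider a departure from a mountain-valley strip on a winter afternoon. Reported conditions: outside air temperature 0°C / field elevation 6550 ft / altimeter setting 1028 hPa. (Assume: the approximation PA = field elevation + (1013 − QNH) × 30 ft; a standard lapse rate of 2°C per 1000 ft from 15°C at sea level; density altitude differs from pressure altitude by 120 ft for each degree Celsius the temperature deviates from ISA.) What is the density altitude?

5764 ft

Pressure altitude = 6550 + (1013 − 1028) × 30 = 6550 + (-450) = 6100 ft.
ISA temperature at 6100 ft = 15 − 2 × (6100/1000) = 2.8°C.
ISA deviation = 0 − 2.8 = -2.8°C.
Density altitude = 6100 + 120 × (-2.8) = 5764 ft.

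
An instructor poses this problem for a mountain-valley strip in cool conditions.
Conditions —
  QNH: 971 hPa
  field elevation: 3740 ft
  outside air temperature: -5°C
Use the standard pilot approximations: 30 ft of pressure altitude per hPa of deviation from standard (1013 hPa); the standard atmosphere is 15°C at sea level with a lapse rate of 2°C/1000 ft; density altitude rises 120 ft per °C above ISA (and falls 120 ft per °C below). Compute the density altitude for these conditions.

Pressure altitude = 3740 + (1013 − 971) × 30 = 3740 + (+1260) = 5000 ft.
ISA temperature at 5000 ft = 15 − 2 × (5000/1000) = 5°C.
ISA deviation = -5 − 5 = -10°C.
Density altitude = 5000 + 120 × (-10) = 3800 ft.

3800 ft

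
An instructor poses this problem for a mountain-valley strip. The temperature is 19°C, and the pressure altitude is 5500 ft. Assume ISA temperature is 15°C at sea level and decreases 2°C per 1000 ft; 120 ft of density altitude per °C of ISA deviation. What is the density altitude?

ISA temperature at 5500 ft = 15 − 2 × (5500/1000) = 4°C.
ISA deviation = 19 − 4 = +15°C.
Density altitude = 5500 + 120 × (15) = 5500 + (+1800) = 7300 ft.

7300 ft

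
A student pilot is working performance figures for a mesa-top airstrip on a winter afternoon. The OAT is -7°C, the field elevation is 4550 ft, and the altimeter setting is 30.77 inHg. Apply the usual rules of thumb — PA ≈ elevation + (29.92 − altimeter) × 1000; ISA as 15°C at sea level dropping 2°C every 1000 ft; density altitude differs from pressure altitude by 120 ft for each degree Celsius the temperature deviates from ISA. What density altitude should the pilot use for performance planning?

1948 ft

Pressure altitude = 4550 + (29.92 − 30.77) × 1000 = 4550 + (-850) = 3700 ft.
ISA temperature at 3700 ft = 15 − 2 × (3700/1000) = 7.6°C.
ISA deviation = -7 − 7.6 = -14.6°C.
Density altitude = 3700 + 120 × (-14.6) = 1948 ft.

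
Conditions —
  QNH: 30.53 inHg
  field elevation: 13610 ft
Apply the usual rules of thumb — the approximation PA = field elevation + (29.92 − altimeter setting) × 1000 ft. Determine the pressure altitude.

Pressure correction = (29.92 − 30.53) × 1000 = -610 ft.
Pressure altitude = 13610 + (-610) = 13000 ft.

13000 ft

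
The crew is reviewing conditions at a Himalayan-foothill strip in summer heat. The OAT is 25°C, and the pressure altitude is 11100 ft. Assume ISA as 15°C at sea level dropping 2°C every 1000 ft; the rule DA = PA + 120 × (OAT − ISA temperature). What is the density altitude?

14964 ft

ISA temperature at 11100 ft = 15 − 2 × (11100/1000) = -7.2°C.
ISA deviation = 25 − (-7.2) = +32.2°C.
Density altitude = 11100 + 120 × (32.2) = 11100 + (+3864) = 14964 ft.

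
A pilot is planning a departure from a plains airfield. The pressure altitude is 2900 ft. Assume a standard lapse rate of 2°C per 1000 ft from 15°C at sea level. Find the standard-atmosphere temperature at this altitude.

9.2°C

ISA temperature = 15 − 2 × (2900/1000) = 15 − 5.8 = 9.2°C.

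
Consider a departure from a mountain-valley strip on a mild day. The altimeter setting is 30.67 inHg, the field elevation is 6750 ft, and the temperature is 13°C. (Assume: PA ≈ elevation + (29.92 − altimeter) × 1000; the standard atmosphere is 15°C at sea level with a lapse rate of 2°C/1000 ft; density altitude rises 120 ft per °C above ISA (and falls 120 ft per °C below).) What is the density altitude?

7200 ft

Pressure altitude = 6750 + (29.92 − 30.67) × 1000 = 6750 + (-750) = 6000 ft.
ISA temperature at 6000 ft = 15 − 2 × (6000/1000) = 3°C.
ISA deviation = 13 − 3 = +10°C.
Density altitude = 6000 + 120 × (10) = 7200 ft.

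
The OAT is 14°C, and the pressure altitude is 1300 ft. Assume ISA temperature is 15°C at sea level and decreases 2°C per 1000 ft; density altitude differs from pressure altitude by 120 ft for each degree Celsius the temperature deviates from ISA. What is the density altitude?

ISA temperature at 1300 ft = 15 − 2 × (1300/1000) = 12.4°C.
ISA deviation = 14 − 12.4 = +1.6°C.
Density altitude = 1300 + 120 × (1.6) = 1300 + (+192) = 1492 ft.

1492 ft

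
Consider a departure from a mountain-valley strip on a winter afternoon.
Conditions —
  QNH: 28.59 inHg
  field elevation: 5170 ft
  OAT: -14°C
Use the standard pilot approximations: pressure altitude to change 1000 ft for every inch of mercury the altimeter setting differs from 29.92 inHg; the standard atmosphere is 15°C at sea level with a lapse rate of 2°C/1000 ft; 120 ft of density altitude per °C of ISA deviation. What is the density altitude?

Pressure altitude = 5170 + (29.92 − 28.59) × 1000 = 5170 + (+1330) = 6500 ft.
ISA temperature at 6500 ft = 15 − 2 × (6500/1000) = 2°C.
ISA deviation = -14 − 2 = -16°C.
Density altitude = 6500 + 120 × (-16) = 4580 ft.

4580 ft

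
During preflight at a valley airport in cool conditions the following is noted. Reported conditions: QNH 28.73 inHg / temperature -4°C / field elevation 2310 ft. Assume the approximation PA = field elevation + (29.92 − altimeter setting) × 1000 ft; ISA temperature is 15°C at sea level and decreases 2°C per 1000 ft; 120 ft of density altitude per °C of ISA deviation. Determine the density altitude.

2060 ft

Pressure altitude = 2310 + (29.92 − 28.73) × 1000 = 2310 + (+1190) = 3500 ft.
ISA temperature at 3500 ft = 15 − 2 × (3500/1000) = 8°C.
ISA deviation = -4 − 8 = -12°C.
Density altitude = 3500 + 120 × (-12) = 2060 ft.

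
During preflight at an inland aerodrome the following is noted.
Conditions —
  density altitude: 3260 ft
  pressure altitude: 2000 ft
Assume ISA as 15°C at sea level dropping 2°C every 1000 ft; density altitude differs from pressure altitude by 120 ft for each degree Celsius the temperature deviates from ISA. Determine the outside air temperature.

Density altitude − pressure altitude = 3260 − 2000 = +1260 ft.
At 120 ft/°C that is an ISA deviation of 1260/120 = +10.5°C.
ISA temperature at 2000 ft = 15 − 2 × (2000/1000) = 11°C.
OAT = ISA + deviation = 11 + (+10.5) = 21.5°C.

21.5°C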